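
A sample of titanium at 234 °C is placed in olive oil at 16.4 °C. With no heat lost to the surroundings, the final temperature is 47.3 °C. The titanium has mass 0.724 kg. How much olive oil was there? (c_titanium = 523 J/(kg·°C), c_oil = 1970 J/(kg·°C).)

Conservation of energy gives ΣQ = 0:
0.724×523×(47.3 − 234) + m×1970×(47.3 − 16.4) = 0
60873 m = 70694
m = 70694/60873 ≈ 1.161 kg

m ≈ 1.16 kg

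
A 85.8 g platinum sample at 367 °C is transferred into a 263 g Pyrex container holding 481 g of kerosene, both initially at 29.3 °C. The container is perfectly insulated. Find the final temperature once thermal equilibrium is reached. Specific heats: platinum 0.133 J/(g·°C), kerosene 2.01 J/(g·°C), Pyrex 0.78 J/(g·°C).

T_f is the heat-capacity-weighted average of the initial temperatures:
T_f = (11.41*367 + 966.81*29.3 + 205.14*29.3) / (11.41 + 966.81 + 205.14)
    = 38526 / 1183.4 ≈ 32.56 °C

T_f ≈ 32.6 °C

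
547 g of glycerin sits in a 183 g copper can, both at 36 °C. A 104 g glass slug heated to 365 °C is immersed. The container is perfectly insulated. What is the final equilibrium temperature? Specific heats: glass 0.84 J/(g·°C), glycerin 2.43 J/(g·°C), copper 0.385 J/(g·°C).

Conservation of energy gives ΣQ = 0:
104·0.84·(T − 365) + 547·2.43·(T − 36) + 183·0.385·(T − 36) = 0
87.36(T − 365) + 1329.2(T − 36) + 70.45(T − 36) = 0
1487 T = 82274
T = 82274 / 1487 = 55.3 °C

T_f ≈ 55.3 °C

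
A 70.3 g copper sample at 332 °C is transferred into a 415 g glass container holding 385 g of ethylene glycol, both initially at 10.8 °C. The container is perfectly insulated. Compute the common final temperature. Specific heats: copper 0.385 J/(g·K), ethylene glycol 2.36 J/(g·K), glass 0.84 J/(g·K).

T_f ≈ 17.6 °C

Setting the total heat transfer to zero:
70.3×0.385×(T − 332) + 385×2.36×(T − 10.8) + 415×0.84×(T − 10.8) = 0
1284.3 T = 22564
T = 22564/1284.3 ≈ 17.57 °C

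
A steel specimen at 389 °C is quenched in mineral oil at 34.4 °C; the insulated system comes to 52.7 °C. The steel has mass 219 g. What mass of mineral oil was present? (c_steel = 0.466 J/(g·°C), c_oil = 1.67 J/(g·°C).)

m ≈ 1120 g

Let T be the final temperature. ΣQ_i = 0:
219·0.466·(52.7 − 389) + m·1.67·(52.7 − 34.4) = 0
30.56 m = 34321
m = 34321/30.56 ≈ 1123 g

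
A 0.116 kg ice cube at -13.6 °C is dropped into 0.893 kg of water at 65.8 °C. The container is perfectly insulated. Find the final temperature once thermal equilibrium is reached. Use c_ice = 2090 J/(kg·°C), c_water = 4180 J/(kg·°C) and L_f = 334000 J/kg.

T_f ≈ 48.3 °C

Setting the total heat transfer to zero:
ice -13.6→0 °C: 0.116×2090×13.6 = 3297.2; melt ice: 0.116×334000 = 38744; meltwater 0→T: 0.116×4180×T = 484.88 T; water: 3732.7(T − 65.8)
4217.6 T = 245614 − 42041 = 203573
T ≈ 48.27 °C (positive, so assuming full melt was valid).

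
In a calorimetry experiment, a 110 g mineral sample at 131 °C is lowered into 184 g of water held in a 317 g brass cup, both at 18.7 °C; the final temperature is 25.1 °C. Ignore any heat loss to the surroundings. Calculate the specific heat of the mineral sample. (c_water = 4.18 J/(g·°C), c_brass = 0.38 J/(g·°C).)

c ≈ 0.489 J/(g·°C)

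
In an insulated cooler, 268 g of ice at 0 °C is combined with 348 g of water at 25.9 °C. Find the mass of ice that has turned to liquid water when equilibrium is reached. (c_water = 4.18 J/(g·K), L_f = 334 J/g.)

m_melted ≈ 113 g

Cooling the water to 0 °C releases 348·4.18·25.9 = 37675 J.
To melt every bit of ice: 268·334 = 89512 J.
That's not enough to melt it all — equilibrium is at 0 °C with ice remaining.
m_melted·334 = 37675  ⇒  m_melted ≈ 112.8 g.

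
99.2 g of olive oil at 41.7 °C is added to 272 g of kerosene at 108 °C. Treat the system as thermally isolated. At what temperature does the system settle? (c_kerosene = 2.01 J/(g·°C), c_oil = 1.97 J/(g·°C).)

T_f ≈ 90.5 °C

T_f is the heat-capacity-weighted average of the initial temperatures:
T_f = (546.72×108 + 195.42×41.7) / (546.72 + 195.42)
    = 67195 / 742.14 ≈ 90.54 °C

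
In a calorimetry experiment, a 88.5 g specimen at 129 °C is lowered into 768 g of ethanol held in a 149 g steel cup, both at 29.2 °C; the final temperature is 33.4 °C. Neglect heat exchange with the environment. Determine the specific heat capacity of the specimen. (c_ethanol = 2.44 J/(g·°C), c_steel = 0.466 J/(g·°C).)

Let T be the final temperature. ΣQ_i = 0:
88.5×c×(33.4 − 129) + 768×2.44×(33.4 − 29.2) + 149×0.466×(33.4 − 29.2) = 0
-8460.6 c = -8162.1
c = -8162.1/-8460.6 ≈ 0.9647 J/(g·°C)

c ≈ 0.965 J/(g·°C)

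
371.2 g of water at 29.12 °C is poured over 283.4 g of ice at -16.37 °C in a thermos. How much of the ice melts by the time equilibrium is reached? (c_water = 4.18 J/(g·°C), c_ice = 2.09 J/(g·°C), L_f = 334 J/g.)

Cooling the water to 0 °C releases 371.2·4.18·29.12 = 45183 J.
Of that, 283.4·2.09·16.37 = 9696 J goes to bring the ice to 0 °C, leaving 35487 J.
To melt every bit of ice: 283.4·334 = 94656 J.
35487 J < 94656 J, so only part of the ice melts and the system sits at 0 °C.
m_melted·334 = 35487  ⇒  m_melted ≈ 106.2 g.

m_melted ≈ 106 g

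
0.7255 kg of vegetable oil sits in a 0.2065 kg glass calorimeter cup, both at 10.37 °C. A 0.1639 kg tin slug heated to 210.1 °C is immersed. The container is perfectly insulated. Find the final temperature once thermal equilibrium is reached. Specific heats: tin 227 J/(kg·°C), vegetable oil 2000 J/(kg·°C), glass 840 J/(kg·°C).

T_f = Σ m_i c_i T_i / Σ m_i c_i:
T_f = (37.21·210.1 + 1451·10.37 + 173.46·10.37) / (37.21 + 1451 + 173.46)
    = 24662 / 1661.7 ≈ 14.84 °C

T_f ≈ 14.8 °C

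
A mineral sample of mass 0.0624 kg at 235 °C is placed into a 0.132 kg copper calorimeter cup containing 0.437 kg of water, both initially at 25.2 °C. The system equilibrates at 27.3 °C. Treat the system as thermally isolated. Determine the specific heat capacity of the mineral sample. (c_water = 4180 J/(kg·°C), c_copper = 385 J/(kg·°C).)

c ≈ 304 J/(kg·°C)

Conservation of energy gives ΣQ = 0:
0.0624·c·(27.3 − 235) + 0.437·4180·(27.3 − 25.2) + 0.132·385·(27.3 − 25.2) = 0
-12.96 c = -3942.7
c = -3942.7/-12.96 ≈ 304.2 J/(kg·°C)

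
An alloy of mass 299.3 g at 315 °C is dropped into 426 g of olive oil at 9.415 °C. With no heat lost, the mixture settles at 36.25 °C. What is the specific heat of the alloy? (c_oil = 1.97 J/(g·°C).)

Conservation of energy gives ΣQ = 0:
299.3×c×(36.25 − 315) + 426×1.97×(36.25 − 9.415) = 0
-83430 c = -22520
c = -22520/-83430 ≈ 0.2699 J/(g·°C)

c ≈ 0.27 J/(g·°C)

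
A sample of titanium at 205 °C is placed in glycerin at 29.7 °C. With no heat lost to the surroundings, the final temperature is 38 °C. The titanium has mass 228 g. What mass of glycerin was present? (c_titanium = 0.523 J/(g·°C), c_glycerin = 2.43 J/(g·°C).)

m ≈ 987 g

Net heat exchanged in the isolated system is zero:
228×0.523×(38 − 205) + m×2.43×(38 − 29.7) = 0
20.17 m = 19914
m = 19914/20.17 ≈ 987.3 g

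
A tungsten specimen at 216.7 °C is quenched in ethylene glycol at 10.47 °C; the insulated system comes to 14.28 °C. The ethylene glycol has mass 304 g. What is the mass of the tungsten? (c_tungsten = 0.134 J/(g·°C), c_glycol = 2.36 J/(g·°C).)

m ≈ 101 g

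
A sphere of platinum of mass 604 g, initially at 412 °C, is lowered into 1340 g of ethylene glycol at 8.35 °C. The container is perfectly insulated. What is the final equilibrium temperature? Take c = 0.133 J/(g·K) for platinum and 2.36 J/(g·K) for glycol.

T_f ≈ 18.3 °C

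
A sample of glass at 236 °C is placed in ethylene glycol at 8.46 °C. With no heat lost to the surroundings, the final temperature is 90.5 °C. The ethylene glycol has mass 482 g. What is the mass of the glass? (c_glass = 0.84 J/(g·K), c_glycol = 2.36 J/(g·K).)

m ≈ 764 g

Heat lost by the glass = heat gained by the glycol:
m×0.84×(236 − 90.5) = 482×2.36×(90.5 − 8.46)
122.22 m = 93322  ⇒  m ≈ 763.6 g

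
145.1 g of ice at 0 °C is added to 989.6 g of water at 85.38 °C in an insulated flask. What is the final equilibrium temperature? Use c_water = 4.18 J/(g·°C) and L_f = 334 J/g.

Heat gained plus heat lost sum to zero:
fusion: m_ice L_f = 145.1×334 = 48463
  meltwater 0→T: 145.1×4.18×T = 606.52 T
  water cools: 989.6×4.18×(T − 85.38) = 4136.5(T − 85.38)
4743 T = 353177 − 48463 = 304713
T ≈ 64.24 °C. Since T > 0 °C, the all-ice-melts assumption holds.

T_f ≈ 64.2 °C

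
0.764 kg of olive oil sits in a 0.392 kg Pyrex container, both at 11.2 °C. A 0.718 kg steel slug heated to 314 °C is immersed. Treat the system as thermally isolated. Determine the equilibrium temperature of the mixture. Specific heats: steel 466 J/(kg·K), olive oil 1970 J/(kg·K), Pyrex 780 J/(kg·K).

T_f ≈ 58.4 °C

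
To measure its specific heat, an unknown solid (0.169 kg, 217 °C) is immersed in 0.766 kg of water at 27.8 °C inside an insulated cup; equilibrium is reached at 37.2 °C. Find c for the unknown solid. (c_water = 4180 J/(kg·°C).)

Heat lost by the unknown solid = heat gained by the water:
0.169·c·(217 − 37.2) = 0.766·4180·(37.2 − 27.8)
30.39 c = 30098  ⇒  c ≈ 990.5 J/(kg·°C)

c ≈ 991 J/(kg·°C)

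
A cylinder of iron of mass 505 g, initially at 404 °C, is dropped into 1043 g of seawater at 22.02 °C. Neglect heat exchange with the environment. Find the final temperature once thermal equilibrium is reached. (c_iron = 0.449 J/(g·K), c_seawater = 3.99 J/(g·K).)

Energy conservation, ΣQ = 0:
505×0.449×(T − 404) + 1043×3.99×(T − 22.02) = 0
226.75(T − 404) + 4161.6(T − 22.02) = 0
4388.3 T = 183243
T = 183243/4388.3 ≈ 41.76 °C

T_f ≈ 41.8 °C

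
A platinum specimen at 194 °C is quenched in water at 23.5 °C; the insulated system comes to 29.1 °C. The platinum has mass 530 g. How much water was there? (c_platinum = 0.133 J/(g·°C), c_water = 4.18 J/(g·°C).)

m ≈ 497 g

|Q_platinum| = |Q_water|:
530×0.133×(194 − 29.1) = m×4.18×(29.1 − 23.5)
23.41 m = 11624  ⇒  m ≈ 496.6 g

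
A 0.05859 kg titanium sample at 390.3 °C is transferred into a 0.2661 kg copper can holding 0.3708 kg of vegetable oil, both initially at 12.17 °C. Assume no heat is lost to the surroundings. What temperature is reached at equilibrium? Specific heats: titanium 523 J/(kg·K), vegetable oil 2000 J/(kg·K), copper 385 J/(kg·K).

Let T be the final temperature. ΣQ_i = 0:
0.05859×523×(T − 390.3) + 0.3708×2000×(T − 12.17) + 0.2661×385×(T − 12.17) = 0
30.64(T − 390.3) + 741.6(T − 12.17) + 102.45(T − 12.17) = 0
874.69 T = 22232
T = 22232 / 874.69 = 25.4 °C

T_f ≈ 25.4 °C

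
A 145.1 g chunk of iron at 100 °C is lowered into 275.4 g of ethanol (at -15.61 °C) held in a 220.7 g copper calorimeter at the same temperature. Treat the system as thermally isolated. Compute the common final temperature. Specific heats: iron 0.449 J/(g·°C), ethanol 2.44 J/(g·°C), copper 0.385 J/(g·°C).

T_f ≈ -6.4 °C

With ΣQ=0 the equilibrium temperature is the m·c-weighted mean:
T_f = (65.15·100 + 671.98·(-15.61) + 84.97·(-15.61)) / (65.15 + 671.98 + 84.97)
    = -5300.9 / 822.1 ≈ -6.45 °C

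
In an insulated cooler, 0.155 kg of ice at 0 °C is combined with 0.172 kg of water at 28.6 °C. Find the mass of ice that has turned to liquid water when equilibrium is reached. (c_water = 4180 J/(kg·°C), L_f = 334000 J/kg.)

m_melted ≈ 0.0616 kg

Cooling the water to 0 °C releases 0.172·4180·28.6 = 20562 J.
To melt every bit of ice: 0.155·334000 = 51770 J.
That's not enough to melt it all — equilibrium is at 0 °C with ice remaining.
Mass melted = 20562/334000 ≈ 0.06156 kg.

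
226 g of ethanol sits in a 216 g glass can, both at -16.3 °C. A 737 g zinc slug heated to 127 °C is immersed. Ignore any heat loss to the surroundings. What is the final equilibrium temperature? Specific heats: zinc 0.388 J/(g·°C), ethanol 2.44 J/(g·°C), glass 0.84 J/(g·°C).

T_f ≈ 23.9 °C

With ΣQ=0 the equilibrium temperature is the m·c-weighted mean:
T_f = (285.96×127 + 551.44×(-16.3) + 181.44×(-16.3)) / (285.96 + 551.44 + 181.44)
    = 24370 / 1018.8 ≈ 23.92 °C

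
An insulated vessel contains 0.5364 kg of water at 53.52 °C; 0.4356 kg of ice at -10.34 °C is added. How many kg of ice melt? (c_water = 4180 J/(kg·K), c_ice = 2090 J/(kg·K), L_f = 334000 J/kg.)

m_melted ≈ 0.331 kg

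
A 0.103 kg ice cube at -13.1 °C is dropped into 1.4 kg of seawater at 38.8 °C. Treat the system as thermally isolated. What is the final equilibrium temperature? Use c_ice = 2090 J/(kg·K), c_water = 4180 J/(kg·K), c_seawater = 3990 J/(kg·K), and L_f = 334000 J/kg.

T_f ≈ 29.8 °C

Net heat exchanged in the isolated system is zero:
warm ice to 0 °C: 0.103·2090·(0 − (-13.1)) = 2820
  fusion: m_ice L_f = 0.103·334000 = 34402
  warm the meltwater: 430.54 T
  seawater: 5586(T − 38.8)
6016.5 T = 216737 − 37222 = 179515
T ≈ 29.84 °C. Since T > 0 °C, the all-ice-melts assumption holds.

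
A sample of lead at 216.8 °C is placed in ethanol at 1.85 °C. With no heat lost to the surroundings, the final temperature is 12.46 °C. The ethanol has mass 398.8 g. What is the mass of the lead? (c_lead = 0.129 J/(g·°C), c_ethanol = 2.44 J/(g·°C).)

m ≈ 392 g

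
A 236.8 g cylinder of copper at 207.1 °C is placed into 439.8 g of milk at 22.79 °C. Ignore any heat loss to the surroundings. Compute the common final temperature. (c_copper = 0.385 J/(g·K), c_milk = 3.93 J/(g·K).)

T_f ≈ 32.0 °C

T_f = Σ m_i c_i T_i / Σ m_i c_i:
T_f = (91.17·207.1 + 1728.4·22.79) / (91.17 + 1728.4)
    = 58271 / 1819.6 ≈ 32.02 °C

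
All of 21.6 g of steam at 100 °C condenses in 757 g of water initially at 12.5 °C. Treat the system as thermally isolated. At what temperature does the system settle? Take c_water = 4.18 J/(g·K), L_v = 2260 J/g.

Energy conservation, ΣQ = 0:
latent heat released on condensation: 21.6·2260 = 48816
  condensed water 100 °C→T: 90.29(T − 100)
  water warms: 757·4.18·(T − 12.5) = 3164.3(T − 12.5)
3254.5 T = 48816 + 9028.8 + 39553 = 97398
T ≈ 29.93 °C (< 100 °C, so full condensation is consistent).

T_f ≈ 29.9 °C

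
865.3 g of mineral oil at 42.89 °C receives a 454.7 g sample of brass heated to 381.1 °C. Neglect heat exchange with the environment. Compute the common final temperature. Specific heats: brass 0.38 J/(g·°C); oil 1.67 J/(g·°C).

T_f = Σ m_i c_i T_i / Σ m_i c_i:
T_f = (172.79*381.1 + 1445.1*42.89) / (172.79 + 1445.1)
    = 127827 / 1617.8 ≈ 79.01 °C

T_f ≈ 79.0 °C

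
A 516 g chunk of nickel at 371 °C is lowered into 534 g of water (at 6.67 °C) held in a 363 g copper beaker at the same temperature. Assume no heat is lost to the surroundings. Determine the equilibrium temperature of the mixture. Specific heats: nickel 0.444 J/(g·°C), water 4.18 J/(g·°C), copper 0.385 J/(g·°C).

T_f ≈ 38.8 °C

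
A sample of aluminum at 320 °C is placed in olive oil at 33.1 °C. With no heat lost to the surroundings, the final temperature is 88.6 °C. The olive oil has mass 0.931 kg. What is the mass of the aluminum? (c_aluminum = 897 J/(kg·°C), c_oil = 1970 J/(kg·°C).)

m ≈ 0.49 kg

Net heat exchanged in the isolated system is zero:
m×897×(88.6 − 320) + 0.931×1970×(88.6 − 33.1) = 0
-207566 m = -101791
m = -101791/-207566 ≈ 0.4904 kg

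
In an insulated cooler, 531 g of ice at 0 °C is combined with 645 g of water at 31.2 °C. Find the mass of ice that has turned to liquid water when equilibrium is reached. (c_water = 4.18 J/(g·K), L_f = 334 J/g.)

Heat available from the water dropping to 0 °C: 645·4.18·31.2 = 84118 J.
To melt every bit of ice: 531·334 = 177354 J.
Since 84118 < 177354 J, not all the ice melts; equilibrium is at 0 °C.
Mass melted = 84118/334 ≈ 251.9 g.

m_melted ≈ 252 g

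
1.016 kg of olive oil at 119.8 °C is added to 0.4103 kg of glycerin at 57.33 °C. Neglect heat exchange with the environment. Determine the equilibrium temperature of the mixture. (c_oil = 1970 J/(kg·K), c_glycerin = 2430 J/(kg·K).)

T_f ≈ 99.0 °C

With ΣQ=0 the equilibrium temperature is the m·c-weighted mean:
T_f = (2001.5·119.8 + 997.03·57.33) / (2001.5 + 997.03)
    = 296942 / 2998.5 ≈ 99.03 °C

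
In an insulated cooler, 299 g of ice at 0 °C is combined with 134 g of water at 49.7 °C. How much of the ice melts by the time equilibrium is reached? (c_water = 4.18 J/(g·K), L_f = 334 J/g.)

Water can give up m c ΔT = 134×4.18×49.7 = 27838 J before reaching 0 °C.
To melt every bit of ice: 299×334 = 99866 J.
Since 27838 < 99866 J, not all the ice melts; equilibrium is at 0 °C.
m_melt = 27838 / L_f = 83.35 g.

m_melted ≈ 83.3 g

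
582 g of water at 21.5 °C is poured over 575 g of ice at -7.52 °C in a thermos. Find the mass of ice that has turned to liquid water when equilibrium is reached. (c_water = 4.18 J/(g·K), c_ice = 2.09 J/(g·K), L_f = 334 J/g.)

m_melted ≈ 130 g

Heat available from the water dropping to 0 °C: 582×4.18×21.5 = 52304 J.
Of that, 575×2.09×7.52 = 9037.2 J goes to bring the ice to 0 °C, leaving 43267 J.
Fully melting the ice requires m_ice L_f = 575×334 = 192050 J.
Since 43267 < 192050 J, not all the ice melts; equilibrium is at 0 °C.
m_melted×334 = 43267  ⇒  m_melted ≈ 129.5 g.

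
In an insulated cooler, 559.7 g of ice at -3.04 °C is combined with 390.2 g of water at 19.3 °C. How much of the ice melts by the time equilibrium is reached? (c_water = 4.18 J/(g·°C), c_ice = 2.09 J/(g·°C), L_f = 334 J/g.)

Water can give up m c ΔT = 390.2·4.18·19.3 = 31479 J before reaching 0 °C.
Warming the ice to 0 °C takes 559.7·2.09·3.04 = 3556.1 J, leaving 27923 J for melting.
Melting all 559.7 g of ice would need 559.7·334 = 186940 J.
27923 J < 186940 J, so only part of the ice melts and the system sits at 0 °C.
m_melt = 27923 / L_f = 83.6 g.

m_melted ≈ 83.6 g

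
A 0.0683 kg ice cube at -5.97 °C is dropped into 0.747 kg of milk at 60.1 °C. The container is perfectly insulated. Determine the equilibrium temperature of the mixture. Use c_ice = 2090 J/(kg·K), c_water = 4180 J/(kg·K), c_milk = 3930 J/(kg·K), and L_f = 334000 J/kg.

Energy conservation, ΣQ = 0:
warm ice to 0 °C: 0.0683·2090·(0 − (-5.97)) = 852.2
  fusion: m_ice L_f = 0.0683·334000 = 22812
  meltwater 0→T: 0.0683·4180·T = 285.49 T
  milk cools: 0.747·3930·(T − 60.1) = 2935.7(T − 60.1)
3221.2 T = 176436 − 23664 = 152772
T ≈ 47.43 °C — above 0 °C, consistent with complete melting.

T_f ≈ 47.4 °C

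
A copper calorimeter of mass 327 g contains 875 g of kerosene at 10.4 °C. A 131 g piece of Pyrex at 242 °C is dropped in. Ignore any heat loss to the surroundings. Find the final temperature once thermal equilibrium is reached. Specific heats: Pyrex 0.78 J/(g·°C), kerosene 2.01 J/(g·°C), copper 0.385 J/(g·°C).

T_f ≈ 22.3 °C

Conservation of energy gives ΣQ = 0:
131*0.78*(T − 242) + 875*2.01*(T − 10.4) + 327*0.385*(T − 10.4) = 0
(102.18 + 1758.7 + 125.89) T = 102.18*242 + 1758.7*10.4 + 125.89*10.4
T = 44328/1986.8 ≈ 22.31 °C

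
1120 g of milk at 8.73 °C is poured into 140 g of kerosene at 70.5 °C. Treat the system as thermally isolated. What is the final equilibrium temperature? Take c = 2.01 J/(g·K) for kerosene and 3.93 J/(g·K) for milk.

T_f ≈ 12.4 °C

Set heat shed by the hot body equal to heat absorbed by the cold body:
140×2.01×(70.5 − T) = 1120×3.93×(T − 8.73)
281.4(70.5 − T) = 4401.6(T − 8.73)
4683 T = 58265  ⇒  T ≈ 12.44 °C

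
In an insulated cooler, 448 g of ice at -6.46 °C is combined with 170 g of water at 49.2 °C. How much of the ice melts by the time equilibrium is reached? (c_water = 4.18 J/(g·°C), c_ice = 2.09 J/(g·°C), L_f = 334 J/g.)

m_melted ≈ 86.6 g

Water can give up m c ΔT = 170·4.18·49.2 = 34962 J before reaching 0 °C.
Warming the ice to 0 °C takes 448·2.09·6.46 = 6048.6 J, leaving 28913 J for melting.
Fully melting the ice requires m_ice L_f = 448·334 = 149632 J.
28913 J < 149632 J, so only part of the ice melts and the system sits at 0 °C.
Mass melted = 28913/334 ≈ 86.57 g.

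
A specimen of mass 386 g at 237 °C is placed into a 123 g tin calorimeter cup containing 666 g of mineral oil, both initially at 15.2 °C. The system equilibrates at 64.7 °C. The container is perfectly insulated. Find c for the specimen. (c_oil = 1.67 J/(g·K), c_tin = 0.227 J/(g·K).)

c ≈ 0.849 J/(g·K)

Energy conservation, ΣQ = 0:
386×c×(64.7 − 237) + 666×1.67×(64.7 − 15.2) + 123×0.227×(64.7 − 15.2) = 0
-66508 c = -56437
c = -56437/-66508 ≈ 0.8486 J/(g·K)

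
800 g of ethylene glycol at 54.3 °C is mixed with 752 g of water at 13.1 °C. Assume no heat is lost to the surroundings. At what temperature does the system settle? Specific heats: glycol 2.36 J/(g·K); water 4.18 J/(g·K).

Set heat shed by the hot body equal to heat absorbed by the cold body:
800·2.36·(54.3 − T) = 752·4.18·(T − 13.1)
1888(54.3 − T) = 3143.4(T − 13.1)
5031.4 T = 143696  ⇒  T ≈ 28.56 °C

T_f ≈ 28.6 °C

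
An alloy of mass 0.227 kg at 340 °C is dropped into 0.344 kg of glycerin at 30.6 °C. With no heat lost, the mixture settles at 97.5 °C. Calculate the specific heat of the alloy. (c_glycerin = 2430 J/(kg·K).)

c ≈ 1020 J/(kg·K)

Let T be the final temperature. ΣQ_i = 0:
0.227·c·(97.5 − 340) + 0.344·2430·(97.5 − 30.6) = 0
-55.05 c = -55923
c = -55923/-55.05 ≈ 1016 J/(kg·K)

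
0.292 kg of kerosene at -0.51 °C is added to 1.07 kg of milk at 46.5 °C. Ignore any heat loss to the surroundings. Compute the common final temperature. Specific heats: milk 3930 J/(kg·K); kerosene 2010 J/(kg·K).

Set heat shed by the hot body equal to heat absorbed by the cold body:
1.07·3930·(46.5 − T) = 0.292·2010·(T − (-0.51))
4205.1(46.5 − T) = 586.92(T − (-0.51))
4792 T = 195238  ⇒  T ≈ 40.74 °C

T_f ≈ 40.7 °C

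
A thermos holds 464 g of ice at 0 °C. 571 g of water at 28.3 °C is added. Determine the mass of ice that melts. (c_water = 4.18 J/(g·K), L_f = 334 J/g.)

Cooling the water to 0 °C releases 571×4.18×28.3 = 67546 J.
To melt every bit of ice: 464×334 = 154976 J.
That's not enough to melt it all — equilibrium is at 0 °C with ice remaining.
m_melted×334 = 67546  ⇒  m_melted ≈ 202.2 g.

m_melted ≈ 202 g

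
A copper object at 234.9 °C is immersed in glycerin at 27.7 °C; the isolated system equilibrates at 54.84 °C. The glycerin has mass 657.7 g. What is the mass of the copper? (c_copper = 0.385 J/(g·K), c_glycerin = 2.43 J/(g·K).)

m ≈ 626 g

Taking heat into each body as positive, Σ m c ΔT = 0:
m×0.385×(54.84 − 234.9) + 657.7×2.43×(54.84 − 27.7) = 0
-69.32 m = -43375
m = -43375/-69.32 ≈ 625.7 g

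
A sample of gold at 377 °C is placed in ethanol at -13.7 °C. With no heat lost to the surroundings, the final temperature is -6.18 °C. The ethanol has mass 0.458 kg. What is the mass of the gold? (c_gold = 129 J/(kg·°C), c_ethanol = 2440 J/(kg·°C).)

Heat lost by the gold = heat gained by the ethanol:
m·129·(377 − -6.18) = 0.458·2440·(-6.18 − (-13.7))
49430 m = 8403.8  ⇒  m ≈ 0.17 kg

m ≈ 0.17 kg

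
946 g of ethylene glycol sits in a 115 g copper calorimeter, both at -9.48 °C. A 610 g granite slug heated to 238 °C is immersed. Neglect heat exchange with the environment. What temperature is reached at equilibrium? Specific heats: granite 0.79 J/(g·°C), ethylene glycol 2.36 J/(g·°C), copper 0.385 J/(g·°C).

T_f ≈ 33.8 °C

Let T be the final temperature. ΣQ_i = 0:
610·0.79·(T − 238) + 946·2.36·(T − (-9.48)) + 115·0.385·(T − (-9.48)) = 0
481.9(T − 238) + 2232.6(T − (-9.48)) + 44.27(T − (-9.48)) = 0
2758.7 T = 93108
T = 93108 / 2758.7 = 33.8 °C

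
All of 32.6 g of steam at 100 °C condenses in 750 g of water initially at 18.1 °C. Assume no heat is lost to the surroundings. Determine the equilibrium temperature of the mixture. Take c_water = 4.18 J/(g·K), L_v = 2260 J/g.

T_f ≈ 44.0 °C

Conservation of energy gives ΣQ = 0:
condense steam: −32.6·2260 = −73676; condensate cools 100→T: 32.6·4.18·(T − 100) = 136.27(T − 100); original water: 3135(T − 18.1)
3271.3 T = 73676 + 13627 + 56744 = 144046
T ≈ 44.03 °C (< 100 °C, so full condensation is consistent).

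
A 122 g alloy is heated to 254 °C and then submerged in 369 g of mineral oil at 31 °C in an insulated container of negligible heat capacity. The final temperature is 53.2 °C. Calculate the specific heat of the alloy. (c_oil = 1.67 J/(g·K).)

Net heat exchanged in the isolated system is zero:
122·c·(53.2 − 254) + 369·1.67·(53.2 − 31) = 0
-24498 c = -13680
c = -13680/-24498 ≈ 0.5584 J/(g·K)

c ≈ 0.558 J/(g·K)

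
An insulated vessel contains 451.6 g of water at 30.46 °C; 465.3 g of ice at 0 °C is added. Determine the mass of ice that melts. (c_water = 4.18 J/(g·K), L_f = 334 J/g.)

m_melted ≈ 172 g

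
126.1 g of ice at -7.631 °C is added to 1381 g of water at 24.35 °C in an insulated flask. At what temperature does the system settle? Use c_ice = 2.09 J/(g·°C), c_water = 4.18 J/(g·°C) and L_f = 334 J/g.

T_f ≈ 15.3 °C

Energy conservation, ΣQ = 0:
warm ice to 0 °C: 126.1·2.09·(0 − (-7.631)) = 2011.1; melt ice: 126.1·334 = 42117; meltwater 0→T: 126.1·4.18·T = 527.1 T; water: 5772.6(T − 24.35)
6299.7 T = 140562 − 44129 = 96434
T ≈ 15.31 °C (positive, so assuming full melt was valid).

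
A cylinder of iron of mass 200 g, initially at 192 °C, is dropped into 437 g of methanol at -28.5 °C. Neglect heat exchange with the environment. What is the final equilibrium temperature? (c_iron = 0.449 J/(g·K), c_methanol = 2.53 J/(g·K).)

T_f ≈ -11.9 °C

T_f = Σ m_i c_i T_i / Σ m_i c_i:
T_f = (89.8·192 + 1105.6·(-28.5)) / (89.8 + 1105.6)
    = -14268 / 1195.4 ≈ -11.94 °C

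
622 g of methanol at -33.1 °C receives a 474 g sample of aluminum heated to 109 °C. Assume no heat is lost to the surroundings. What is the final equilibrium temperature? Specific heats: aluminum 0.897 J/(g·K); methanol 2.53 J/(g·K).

T_f ≈ -2.9 °C

Heat gained plus heat lost sum to zero:
474*0.897*(T − 109) + 622*2.53*(T − (-33.1)) = 0
425.18(T − 109) + 1573.7(T − (-33.1)) = 0
1998.8 T = -5743.7
T = -5743.7 / 1998.8 = -2.87 °C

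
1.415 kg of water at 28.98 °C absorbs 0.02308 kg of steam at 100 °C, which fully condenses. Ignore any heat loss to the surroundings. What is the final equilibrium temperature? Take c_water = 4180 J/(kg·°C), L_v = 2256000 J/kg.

T_f ≈ 38.8 °C

Heat gained plus heat lost sum to zero:
latent heat released on condensation: 0.02308·2256000 = 52068; condensed water 100 °C→T: 96.47(T − 100); water warms: 1.415·4180·(T − 28.98) = 5914.7(T − 28.98)
6011.2 T = 52068 + 9647.4 + 171408 = 233124
T ≈ 38.78 °C — below 100 °C, confirming all the steam condensed.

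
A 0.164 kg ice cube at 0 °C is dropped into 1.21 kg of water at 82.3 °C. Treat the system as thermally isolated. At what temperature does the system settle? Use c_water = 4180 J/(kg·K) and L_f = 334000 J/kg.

Energy balance with sensible and latent terms:
latent heat to melt: 0.164·334000 = 54776
  meltwater 0→T: 0.164·4180·T = 685.52 T
  water: 5057.8(T − 82.3)
5743.3 T = 416257 − 54776 = 361481
T ≈ 62.94 °C. Since T > 0 °C, the all-ice-melts assumption holds.

T_f ≈ 62.9 °C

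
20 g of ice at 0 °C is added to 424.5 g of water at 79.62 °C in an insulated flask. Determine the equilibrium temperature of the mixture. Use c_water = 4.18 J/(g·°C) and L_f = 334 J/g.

T_f ≈ 72.4 °C

Energy conservation, ΣQ = 0:
melt ice: 20·334 = 6680; meltwater 0→T: 20·4.18·T = 83.6 T; water: 1774.4(T − 79.62)
1858 T = 141279 − 6680 = 134599
T ≈ 72.44 °C (positive, so assuming full melt was valid).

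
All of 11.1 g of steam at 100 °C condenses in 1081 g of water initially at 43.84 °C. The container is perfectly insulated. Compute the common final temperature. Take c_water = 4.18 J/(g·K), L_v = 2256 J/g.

T_f ≈ 49.9 °C

Setting the total heat transfer to zero:
latent heat released on condensation: 11.1·2256 = 25042; condensed water 100 °C→T: 46.4(T − 100); original water: 4518.6(T − 43.84)
4565 T = 25042 + 4639.8 + 198095 = 227776
T ≈ 49.90 °C (< 100 °C, so full condensation is consistent).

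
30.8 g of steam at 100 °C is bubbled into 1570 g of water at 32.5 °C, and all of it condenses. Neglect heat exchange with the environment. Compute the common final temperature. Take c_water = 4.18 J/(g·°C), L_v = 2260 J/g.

T_f ≈ 44.2 °C

Energy balance with sensible and latent terms:
latent heat released on condensation: 30.8×2260 = 69608
  condensate cools 100→T: 30.8×4.18×(T − 100) = 128.74(T − 100)
  water warms: 1570×4.18×(T − 32.5) = 6562.6(T − 32.5)
6691.3 T = 69608 + 12874 + 213284 = 295767
T ≈ 44.20 °C — below 100 °C, confirming all the steam condensed.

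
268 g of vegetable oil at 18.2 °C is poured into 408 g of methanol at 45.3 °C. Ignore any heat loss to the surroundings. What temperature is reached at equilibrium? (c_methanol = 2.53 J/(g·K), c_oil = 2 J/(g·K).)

T_f ≈ 36.0 °C

Set heat shed by the hot body equal to heat absorbed by the cold body:
408*2.53*(45.3 − T) = 268*2*(T − 18.2)
1032.2(45.3 − T) = 536(T − 18.2)
1568.2 T = 56516  ⇒  T ≈ 36.04 °C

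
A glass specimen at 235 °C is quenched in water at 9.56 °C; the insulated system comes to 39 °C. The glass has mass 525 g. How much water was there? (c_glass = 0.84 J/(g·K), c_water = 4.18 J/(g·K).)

Setting the total heat transfer to zero:
525·0.84·(39 − 235) + m·4.18·(39 − 9.56) = 0
123.06 m = 86436
m = 86436/123.06 ≈ 702.4 g

m ≈ 702 g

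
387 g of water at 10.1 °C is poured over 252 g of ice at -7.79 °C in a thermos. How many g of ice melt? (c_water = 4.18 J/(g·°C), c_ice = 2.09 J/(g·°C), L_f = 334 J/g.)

m_melted ≈ 36.6 g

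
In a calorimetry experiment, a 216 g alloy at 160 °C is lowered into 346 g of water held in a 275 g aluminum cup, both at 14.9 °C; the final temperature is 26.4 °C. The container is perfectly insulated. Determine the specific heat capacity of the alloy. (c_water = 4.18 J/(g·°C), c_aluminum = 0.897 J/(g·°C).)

c ≈ 0.675 J/(g·°C)

Conservation of energy gives ΣQ = 0:
216×c×(26.4 − 160) + 346×4.18×(26.4 − 14.9) + 275×0.897×(26.4 − 14.9) = 0
-28858 c = -19469
c = -19469/-28858 ≈ 0.6747 J/(g·°C)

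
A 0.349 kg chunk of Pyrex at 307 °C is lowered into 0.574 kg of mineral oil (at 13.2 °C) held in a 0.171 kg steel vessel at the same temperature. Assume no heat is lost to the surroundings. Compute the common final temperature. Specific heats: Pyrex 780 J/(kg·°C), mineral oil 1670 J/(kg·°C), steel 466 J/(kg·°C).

T_f ≈ 74.2 °C

Setting the total heat transfer to zero:
0.349*780*(T − 307) + 0.574*1670*(T − 13.2) + 0.171*466*(T − 13.2) = 0
272.22(T − 307) + 958.58(T − 13.2) + 79.69(T − 13.2) = 0
(272.22 + 958.58 + 79.69) T = 272.22*307 + 958.58*13.2 + 79.69*13.2
T ≈ 74.23 °C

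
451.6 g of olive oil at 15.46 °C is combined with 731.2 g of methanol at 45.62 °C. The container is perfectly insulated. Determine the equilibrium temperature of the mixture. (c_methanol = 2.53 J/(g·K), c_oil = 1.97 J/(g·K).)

T_f ≈ 35.8 °C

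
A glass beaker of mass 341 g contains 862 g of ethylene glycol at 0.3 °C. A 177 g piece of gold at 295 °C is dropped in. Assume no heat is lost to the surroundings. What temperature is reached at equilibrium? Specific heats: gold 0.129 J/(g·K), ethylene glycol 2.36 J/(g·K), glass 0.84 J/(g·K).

Net heat exchanged in the isolated system is zero:
177·0.129·(T − 295) + 862·2.36·(T − 0.3) + 341·0.84·(T − 0.3) = 0
(22.83 + 2034.3 + 286.44) T = 22.83·295 + 2034.3·0.3 + 286.44·0.3
T = 7432/2343.6 ≈ 3.17 °C

T_f ≈ 3.2 °C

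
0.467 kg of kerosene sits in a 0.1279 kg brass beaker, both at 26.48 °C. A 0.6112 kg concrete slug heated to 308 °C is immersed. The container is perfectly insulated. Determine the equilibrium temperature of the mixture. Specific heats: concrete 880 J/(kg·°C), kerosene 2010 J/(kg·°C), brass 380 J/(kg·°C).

T_f ≈ 125.8 °C

Setting the total heat transfer to zero:
0.6112*880*(T − 308) + 0.467*2010*(T − 26.48) + 0.1279*380*(T − 26.48) = 0
(537.86 + 938.67 + 48.6) T = 537.86*308 + 938.67*26.48 + 48.6*26.48
T ≈ 125.76 °C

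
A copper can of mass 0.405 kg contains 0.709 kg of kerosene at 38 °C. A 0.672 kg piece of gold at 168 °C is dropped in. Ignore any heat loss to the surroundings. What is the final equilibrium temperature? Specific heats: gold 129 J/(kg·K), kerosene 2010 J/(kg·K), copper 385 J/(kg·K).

T_f ≈ 44.8 °C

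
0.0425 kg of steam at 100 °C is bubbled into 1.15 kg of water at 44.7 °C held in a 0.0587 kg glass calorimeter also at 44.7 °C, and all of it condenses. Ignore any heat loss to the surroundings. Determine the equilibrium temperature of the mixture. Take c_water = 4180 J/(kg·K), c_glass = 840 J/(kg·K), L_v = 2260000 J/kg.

T_f ≈ 65.7 °C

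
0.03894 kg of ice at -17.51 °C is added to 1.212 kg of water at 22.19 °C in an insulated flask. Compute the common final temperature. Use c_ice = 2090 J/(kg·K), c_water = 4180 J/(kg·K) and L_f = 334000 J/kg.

T_f ≈ 18.7 °C

Let T be the final temperature. ΣQ_i = 0:
ice -17.51→0 °C: 0.03894×2090×17.51 = 1425
  melt ice: 0.03894×334000 = 13006
  meltwater 0→T: 0.03894×4180×T = 162.77 T
  water: 5066.2(T − 22.19)
5228.9 T = 112418 − 14431 = 97987
T ≈ 18.74 °C. Since T > 0 °C, the all-ice-melts assumption holds.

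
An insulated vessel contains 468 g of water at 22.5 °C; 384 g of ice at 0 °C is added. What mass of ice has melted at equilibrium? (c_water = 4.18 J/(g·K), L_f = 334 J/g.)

Heat available from the water dropping to 0 °C: 468×4.18×22.5 = 44015 J.
Fully melting the ice requires m_ice L_f = 384×334 = 128256 J.
That's not enough to melt it all — equilibrium is at 0 °C with ice remaining.
m_melted×334 = 44015  ⇒  m_melted ≈ 131.8 g.

m_melted ≈ 132 g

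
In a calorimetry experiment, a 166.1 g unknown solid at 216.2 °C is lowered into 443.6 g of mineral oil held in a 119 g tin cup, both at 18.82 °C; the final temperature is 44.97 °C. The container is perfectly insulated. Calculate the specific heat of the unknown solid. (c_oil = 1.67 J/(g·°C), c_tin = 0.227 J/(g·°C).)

Taking heat into each body as positive, Σ m c ΔT = 0:
166.1×c×(44.97 − 216.2) + 443.6×1.67×(44.97 − 18.82) + 119×0.227×(44.97 − 18.82) = 0
-28441 c = -20079
c = -20079/-28441 ≈ 0.706 J/(g·°C)

c ≈ 0.706 J/(g·°C)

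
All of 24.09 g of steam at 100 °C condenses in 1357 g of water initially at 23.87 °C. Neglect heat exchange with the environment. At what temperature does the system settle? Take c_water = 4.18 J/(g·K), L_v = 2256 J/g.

Net heat exchanged in the isolated system is zero:
steam→water at 100 °C releases m L_v = 24.09×2256 = 54347; condensate cools 100→T: 24.09×4.18×(T − 100) = 100.7(T − 100); original water: 5672.3(T − 23.87)
5773 T = 54347 + 10070 + 135397 = 199814
T ≈ 34.61 °C, under the boiling point, so the assumption holds.

T_f ≈ 34.6 °C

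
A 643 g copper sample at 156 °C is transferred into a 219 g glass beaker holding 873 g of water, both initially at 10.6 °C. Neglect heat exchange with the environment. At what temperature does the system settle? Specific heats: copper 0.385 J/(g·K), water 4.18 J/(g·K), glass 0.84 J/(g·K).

Heat gained plus heat lost sum to zero:
643×0.385×(T − 156) + 873×4.18×(T − 10.6) + 219×0.84×(T − 10.6) = 0
247.56(T − 156) + 3649.1(T − 10.6) + 183.96(T − 10.6) = 0
(247.56 + 3649.1 + 183.96) T = 247.56×156 + 3649.1×10.6 + 183.96×10.6
T = 79249/4080.7 ≈ 19.42 °C

T_f ≈ 19.4 °C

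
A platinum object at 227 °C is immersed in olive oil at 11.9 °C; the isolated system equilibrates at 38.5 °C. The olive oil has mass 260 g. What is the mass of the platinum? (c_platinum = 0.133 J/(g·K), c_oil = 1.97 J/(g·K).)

m ≈ 543 g

|Q_platinum| = |Q_oil|:
m×0.133×(227 − 38.5) = 260×1.97×(38.5 − 11.9)
25.07 m = 13625  ⇒  m ≈ 543.4 g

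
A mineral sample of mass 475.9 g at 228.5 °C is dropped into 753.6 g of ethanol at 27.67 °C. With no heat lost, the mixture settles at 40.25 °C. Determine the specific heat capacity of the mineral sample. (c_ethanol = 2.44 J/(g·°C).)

m_s c (T_s − T_f) = m_ethanol c_ethanol (T_f − T_0):
475.9·c·(228.5 − 40.25) = 753.6·2.44·(40.25 − 27.67)
89588 c = 23132  ⇒  c ≈ 0.2582 J/(g·°C)

c ≈ 0.258 J/(g·°C)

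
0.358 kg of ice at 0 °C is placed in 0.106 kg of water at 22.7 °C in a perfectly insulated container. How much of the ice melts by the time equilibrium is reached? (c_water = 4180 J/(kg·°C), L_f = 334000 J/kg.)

Heat available from the water dropping to 0 °C: 0.106×4180×22.7 = 10058 J.
Fully melting the ice requires m_ice L_f = 0.358×334000 = 119572 J.
Since 10058 < 119572 J, not all the ice melts; equilibrium is at 0 °C.
Mass melted = 10058/334000 ≈ 0.03011 kg.

m_melted ≈ 0.0301 kg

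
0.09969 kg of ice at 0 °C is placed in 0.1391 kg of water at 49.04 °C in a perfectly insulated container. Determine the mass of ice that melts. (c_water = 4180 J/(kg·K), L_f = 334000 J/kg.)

Water can give up m c ΔT = 0.1391·4180·49.04 = 28514 J before reaching 0 °C.
To melt every bit of ice: 0.09969·334000 = 33296 J.
28514 J < 33296 J, so only part of the ice melts and the system sits at 0 °C.
Mass melted = 28514/334000 ≈ 0.08537 kg.

m_melted ≈ 0.0854 kg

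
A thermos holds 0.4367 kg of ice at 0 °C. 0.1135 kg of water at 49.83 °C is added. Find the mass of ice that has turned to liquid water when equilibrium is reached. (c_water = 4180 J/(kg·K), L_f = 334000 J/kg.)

m_melted ≈ 0.0708 kg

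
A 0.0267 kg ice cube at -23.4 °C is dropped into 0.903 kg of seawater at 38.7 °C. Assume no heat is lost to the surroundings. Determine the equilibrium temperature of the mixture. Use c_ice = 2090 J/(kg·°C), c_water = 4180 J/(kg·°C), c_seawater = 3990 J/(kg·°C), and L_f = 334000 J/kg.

T_f ≈ 34.8 °C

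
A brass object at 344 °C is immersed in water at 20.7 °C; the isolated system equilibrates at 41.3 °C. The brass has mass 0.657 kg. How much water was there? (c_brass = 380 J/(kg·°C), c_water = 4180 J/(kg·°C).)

m ≈ 0.878 kg

|Q_brass| = |Q_water|:
0.657×380×(344 − 41.3) = m×4180×(41.3 − 20.7)
86108 m = 75572  ⇒  m ≈ 0.8776 kg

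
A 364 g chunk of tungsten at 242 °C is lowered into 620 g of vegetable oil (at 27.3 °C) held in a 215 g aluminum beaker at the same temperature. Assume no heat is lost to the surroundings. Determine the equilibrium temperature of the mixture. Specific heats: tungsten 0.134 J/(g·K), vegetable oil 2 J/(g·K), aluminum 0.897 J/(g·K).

Heat gained plus heat lost sum to zero:
364·0.134·(T − 242) + 620·2·(T − 27.3) + 215·0.897·(T − 27.3) = 0
48.78(T − 242) + 1240(T − 27.3) + 192.86(T − 27.3) = 0
(48.78 + 1240 + 192.86) T = 48.78·242 + 1240·27.3 + 192.86·27.3
T = 50921/1481.6 ≈ 34.37 °C

T_f ≈ 34.4 °C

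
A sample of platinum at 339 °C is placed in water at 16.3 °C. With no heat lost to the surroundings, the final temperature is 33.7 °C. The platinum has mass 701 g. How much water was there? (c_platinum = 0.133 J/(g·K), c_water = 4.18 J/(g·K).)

m ≈ 391 g

|Q_platinum| = |Q_water|:
701×0.133×(339 − 33.7) = m×4.18×(33.7 − 16.3)
72.73 m = 28464  ⇒  m ≈ 391.4 g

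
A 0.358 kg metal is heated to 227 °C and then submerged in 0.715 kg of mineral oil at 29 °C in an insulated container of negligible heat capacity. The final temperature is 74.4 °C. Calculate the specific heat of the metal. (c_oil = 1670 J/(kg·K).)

c ≈ 992 J/(kg·K)

Heat lost by the metal = heat gained by the oil:
0.358·c·(227 − 74.4) = 0.715·1670·(74.4 − 29)
54.63 c = 54210  ⇒  c ≈ 992.3 J/(kg·K)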